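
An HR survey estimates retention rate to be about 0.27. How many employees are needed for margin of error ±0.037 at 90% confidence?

n = z²p(1-p)/E² = 1.645²×0.27×0.73/0.037² = 389.6 → n = 390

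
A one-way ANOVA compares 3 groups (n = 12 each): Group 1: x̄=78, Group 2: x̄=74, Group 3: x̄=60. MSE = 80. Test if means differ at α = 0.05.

Grand mean = 70.67. SS_between = 2144.0, MS_between = 1072.0. F = 13.4, F_crit ≈ 3.285. Reject H₀.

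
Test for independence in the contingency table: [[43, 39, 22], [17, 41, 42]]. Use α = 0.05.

χ² = 17.495. df = 2, critical = 5.991. Reject H₀. Variables are dependent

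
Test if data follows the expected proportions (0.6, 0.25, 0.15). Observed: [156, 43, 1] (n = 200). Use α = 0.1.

Expected: [120.0, 50.0, 30.0]. χ² = 39.813. df = 2, critical = 4.605. Reject H₀.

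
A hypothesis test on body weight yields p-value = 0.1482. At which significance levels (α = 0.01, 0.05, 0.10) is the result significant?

p = 0.1482. Not significant at any of the given levels.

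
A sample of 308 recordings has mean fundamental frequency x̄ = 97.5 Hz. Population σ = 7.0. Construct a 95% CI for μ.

CI = x̄ ± z*(σ/√n) = 97.5 ± 1.96(7.0/√308) = 97.5 ± 0.78 = (96.72, 98.28)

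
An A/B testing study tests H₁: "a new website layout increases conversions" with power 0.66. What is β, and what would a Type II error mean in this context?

β = 1 - power = 1 - 0.66 = 0.34. A Type II error is failing to reject H₀ when H₀ is false (false negative) — here, failing to conclude that a new website layout increases conversions when in fact it is true. Consequence: discarding a layout that would have improved conversions — lost revenue.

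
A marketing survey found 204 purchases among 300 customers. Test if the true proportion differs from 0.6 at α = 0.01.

p̂ = 0.68, p₀ = 0.6. z = (p̂ - p₀)/√(p₀(1-p₀)/n) = 2.828. Critical: ±2.576. Reject H₀.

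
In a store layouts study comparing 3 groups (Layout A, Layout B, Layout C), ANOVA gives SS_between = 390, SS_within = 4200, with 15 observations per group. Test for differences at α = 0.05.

df_between = 2, df_within = 42. F = MS_between/MS_within = 195.0/100.0 = 1.95. F_crit ≈ 3.22. Fail to reject H₀.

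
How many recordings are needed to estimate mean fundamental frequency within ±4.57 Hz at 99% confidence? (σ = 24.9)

n = (z*σ/E)² = (2.576×24.9/4.57)² = 197.0 → n = 197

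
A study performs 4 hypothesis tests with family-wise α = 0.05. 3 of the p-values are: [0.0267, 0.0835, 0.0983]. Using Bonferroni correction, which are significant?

Bonferroni α = 0.05/4 = 0.0125. None of the given p-values are significant.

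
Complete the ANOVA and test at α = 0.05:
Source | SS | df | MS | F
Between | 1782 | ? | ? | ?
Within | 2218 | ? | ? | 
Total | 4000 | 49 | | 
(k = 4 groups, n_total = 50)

df_between = 3, df_within = 46. MS_between = 594.0, MS_within = 48.22. F = 12.319, F_crit ≈ 2.807. Reject H₀.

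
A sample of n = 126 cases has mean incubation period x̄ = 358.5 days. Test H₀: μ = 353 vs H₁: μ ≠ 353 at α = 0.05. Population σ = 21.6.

z = (x̄ - μ₀)/(σ/√n) = (358.5 - 353)/(21.6/√126) = 2.858. Critical value: ±1.96. Since |2.858| > 1.96, Reject H₀.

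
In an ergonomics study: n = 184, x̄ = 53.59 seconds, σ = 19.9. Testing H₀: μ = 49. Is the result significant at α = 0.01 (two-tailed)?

z = (53.59 - 49)/(19.9/√184) = 3.129. Since |z| > 2.576, significant at α = 0.01.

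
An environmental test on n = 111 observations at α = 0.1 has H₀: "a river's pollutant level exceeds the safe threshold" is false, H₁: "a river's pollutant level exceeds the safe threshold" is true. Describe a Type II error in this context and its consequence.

Type II error: failing to reject H₀ when it is false — concluding that a river's pollutant level exceeds the safe threshold is not supported when in fact it is. Consequence: allowing unsafe pollution to continue.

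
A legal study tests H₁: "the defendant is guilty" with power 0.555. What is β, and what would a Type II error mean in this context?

β = 1 - power = 1 - 0.555 = 0.445. A Type II error is failing to reject H₀ when H₀ is false (false negative) — here, failing to conclude that the defendant is guilty when in fact it is true. Consequence: acquitting a guilty person.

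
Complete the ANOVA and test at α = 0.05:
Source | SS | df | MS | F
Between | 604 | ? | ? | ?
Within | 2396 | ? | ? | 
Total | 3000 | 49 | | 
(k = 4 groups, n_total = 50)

df_between = 3, df_within = 46. MS_between = 201.33, MS_within = 52.09. F = 3.865, F_crit ≈ 2.807. Reject H₀.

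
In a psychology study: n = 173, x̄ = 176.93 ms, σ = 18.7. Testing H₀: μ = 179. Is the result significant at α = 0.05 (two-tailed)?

z = (176.93 - 179)/(18.7/√173) = -1.456. Since |z| ≤ 1.96, not significant at α = 0.05.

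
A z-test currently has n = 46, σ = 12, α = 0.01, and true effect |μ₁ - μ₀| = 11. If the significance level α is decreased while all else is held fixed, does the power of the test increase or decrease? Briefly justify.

Power decreases: a smaller α raises the critical value, so less of the H₁ sampling distribution falls in the rejection region.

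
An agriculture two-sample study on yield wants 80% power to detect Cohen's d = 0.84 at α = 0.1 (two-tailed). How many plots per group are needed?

z_{α/2} = 1.645, z_β = Φ⁻¹(0.8) = 0.842. For large effect (d = 0.84): n per group = 2(z_{α/2} + z_β)²/d² = 2(1.645 + 0.842)²/0.84² = 17.5 → 18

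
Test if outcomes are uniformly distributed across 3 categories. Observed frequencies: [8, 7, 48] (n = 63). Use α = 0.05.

Expected = 21 each. χ² = Σ(O-E)²/E = 52.095. df = 2, critical value = 5.991. Reject H₀.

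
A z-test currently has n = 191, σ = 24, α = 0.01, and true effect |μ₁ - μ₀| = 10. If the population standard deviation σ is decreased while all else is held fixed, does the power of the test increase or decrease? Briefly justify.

Power increases: a smaller σ shrinks the standard error σ/√n, moving the sampling distribution under H₁ further from the critical value.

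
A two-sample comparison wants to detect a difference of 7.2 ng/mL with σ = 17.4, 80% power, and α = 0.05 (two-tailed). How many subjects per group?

n per group = 2(z_α/2 + z_β)²σ²/d² = 2×(1.96 + 0.84)²×17.4²/7.2² = 91.6 → n = 92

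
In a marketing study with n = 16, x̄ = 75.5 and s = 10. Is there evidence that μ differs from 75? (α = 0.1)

t = (x̄ - μ₀)/(s/√n) = (75.5 - 75)/(10/√16) = 0.2. df = 15, critical t = ±1.753. Fail to reject H₀.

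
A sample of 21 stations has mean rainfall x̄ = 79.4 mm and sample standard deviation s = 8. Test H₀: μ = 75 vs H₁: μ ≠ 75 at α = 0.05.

t = (x̄ - μ₀)/(s/√n) = (79.4 - 75)/(8/√21) = 2.52. df = 20, critical t = ±2.086. Reject H₀.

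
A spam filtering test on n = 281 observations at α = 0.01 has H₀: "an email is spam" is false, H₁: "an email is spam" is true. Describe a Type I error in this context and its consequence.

Type I error: rejecting H₀ when it is true — concluding that an email is spam when in fact it is not. Consequence: a legitimate email is sent to the spam folder and the user misses it.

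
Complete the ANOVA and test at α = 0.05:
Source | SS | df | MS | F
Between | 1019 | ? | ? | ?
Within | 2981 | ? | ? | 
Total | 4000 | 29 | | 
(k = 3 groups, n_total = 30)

df_between = 2, df_within = 27. MS_between = 509.5, MS_within = 110.41. F = 4.615, F_crit ≈ 3.354. Reject H₀.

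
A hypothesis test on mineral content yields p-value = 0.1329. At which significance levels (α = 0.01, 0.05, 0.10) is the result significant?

p = 0.1329. Not significant at any of the given levels.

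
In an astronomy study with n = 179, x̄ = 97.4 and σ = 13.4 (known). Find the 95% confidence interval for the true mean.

CI = x̄ ± z*(σ/√n) = 97.4 ± 1.96(13.4/√179) = 97.4 ± 1.96 = (95.44, 99.36)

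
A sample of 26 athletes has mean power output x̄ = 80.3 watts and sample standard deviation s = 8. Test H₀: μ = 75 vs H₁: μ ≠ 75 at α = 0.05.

t = (x̄ - μ₀)/(s/√n) = (80.3 - 75)/(8/√26) = 3.378. df = 25, critical t = ±2.06. Reject H₀.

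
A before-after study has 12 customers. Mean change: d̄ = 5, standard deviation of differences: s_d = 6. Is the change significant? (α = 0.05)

t = d̄/(s_d/√n) = 5/(6/√12) = 2.887. df = 11, critical t = ±2.201. Reject H₀.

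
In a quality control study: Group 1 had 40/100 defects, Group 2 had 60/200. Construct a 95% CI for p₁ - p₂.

p̂₁ = 0.4, p̂₂ = 0.3. Difference = 0.1. CI = (-0.015, 0.215)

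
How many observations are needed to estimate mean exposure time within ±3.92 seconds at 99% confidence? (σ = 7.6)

n = (z*σ/E)² = (2.576×7.6/3.92)² = 24.9 → n = 25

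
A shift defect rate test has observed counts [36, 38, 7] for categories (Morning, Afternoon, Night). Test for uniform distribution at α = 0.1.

Expected = 27 each. χ² = Σ(O-E)²/E = 22.296. df = 2, critical value = 4.605. Reject H₀.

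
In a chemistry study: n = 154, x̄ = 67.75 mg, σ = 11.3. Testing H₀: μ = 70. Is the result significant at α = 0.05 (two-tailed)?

z = (67.75 - 70)/(11.3/√154) = -2.471. Since |z| > 1.96, significant at α = 0.05.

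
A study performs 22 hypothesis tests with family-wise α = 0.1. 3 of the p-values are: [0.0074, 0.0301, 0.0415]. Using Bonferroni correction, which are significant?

Bonferroni α = 0.1/22 = 0.00455. None of the given p-values are significant.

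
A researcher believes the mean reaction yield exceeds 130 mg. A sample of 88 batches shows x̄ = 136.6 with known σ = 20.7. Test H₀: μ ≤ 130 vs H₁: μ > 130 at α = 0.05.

z = 2.991. Critical value: 1.645. Reject H₀.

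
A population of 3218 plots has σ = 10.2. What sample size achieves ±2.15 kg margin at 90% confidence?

Without FPC: n₀ = (1.645×10.2/2.15)² = 60.905. With FPC: n = n₀N/(n₀+N-1) = 59.8 → n = 60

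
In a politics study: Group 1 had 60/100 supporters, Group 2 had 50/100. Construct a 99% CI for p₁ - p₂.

p̂₁ = 0.6, p̂₂ = 0.5. Difference = 0.1. CI = (-0.08, 0.28)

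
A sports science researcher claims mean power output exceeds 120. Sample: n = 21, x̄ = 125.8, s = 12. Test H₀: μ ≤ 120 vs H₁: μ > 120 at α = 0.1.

t = (125.8 - 120)/(12/√21) = 2.215, df = 20. Critical t = 1.325. Reject H₀.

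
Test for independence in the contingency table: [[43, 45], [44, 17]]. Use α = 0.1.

χ² = 8.028. df = 1, critical = 2.706. Reject H₀. Variables are dependent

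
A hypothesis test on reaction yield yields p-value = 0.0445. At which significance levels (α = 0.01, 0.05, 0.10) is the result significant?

p = 0.0445. Significant at: α = 0.05, 0.1.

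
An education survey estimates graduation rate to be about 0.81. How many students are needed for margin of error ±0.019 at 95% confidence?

n = z²p(1-p)/E² = 1.96²×0.81×0.19/0.019² = 1637.7 → n = 1638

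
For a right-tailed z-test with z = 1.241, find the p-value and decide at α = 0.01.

p = P(Z > 1.241) = 1 - Φ(1.241) ≈ 0.1073. Since p ≥ 0.01, fail to reject H₀ (not significant) at α = 0.01.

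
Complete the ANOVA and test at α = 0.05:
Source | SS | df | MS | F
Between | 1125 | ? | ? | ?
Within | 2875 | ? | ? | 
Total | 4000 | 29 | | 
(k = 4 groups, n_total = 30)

df_between = 3, df_within = 26. MS_between = 375.0, MS_within = 110.58. F = 3.391, F_crit ≈ 2.975. Reject H₀.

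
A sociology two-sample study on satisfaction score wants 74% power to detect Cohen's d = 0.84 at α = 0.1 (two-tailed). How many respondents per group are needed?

z_{α/2} = 1.645, z_β = Φ⁻¹(0.74) = 0.643. For large effect (d = 0.84): n per group = 2(z_{α/2} + z_β)²/d² = 2(1.645 + 0.643)²/0.84² = 14.8 → 15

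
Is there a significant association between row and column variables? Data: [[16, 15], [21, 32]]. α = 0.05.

χ² = 1.141. df = 1, critical = 3.841. Fail to reject H₀. No evidence of dependence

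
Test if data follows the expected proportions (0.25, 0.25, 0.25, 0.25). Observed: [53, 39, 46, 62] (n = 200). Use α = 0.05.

Expected: [50.0, 50.0, 50.0, 50.0]. χ² = 5.8. df = 3, critical = 7.815. Fail to reject H₀.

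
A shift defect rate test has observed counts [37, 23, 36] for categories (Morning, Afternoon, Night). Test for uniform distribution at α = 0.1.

Expected = 32 each. χ² = Σ(O-E)²/E = 3.812. df = 2, critical value = 4.605. Fail to reject H₀.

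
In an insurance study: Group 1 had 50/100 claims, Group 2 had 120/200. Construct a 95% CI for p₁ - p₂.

p̂₁ = 0.5, p̂₂ = 0.6. Difference = -0.1. CI = (-0.219, 0.019)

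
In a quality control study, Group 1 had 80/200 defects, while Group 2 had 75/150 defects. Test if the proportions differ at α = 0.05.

p̂₁ = 0.4, p̂₂ = 0.5, pooled p̂ = 0.443. z = -1.864. Critical: ±1.96. Fail to reject H₀.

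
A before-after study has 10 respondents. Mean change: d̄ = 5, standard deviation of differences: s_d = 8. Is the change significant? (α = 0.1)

t = d̄/(s_d/√n) = 5/(8/√10) = 1.976. df = 9, critical t = ±1.833. Reject H₀.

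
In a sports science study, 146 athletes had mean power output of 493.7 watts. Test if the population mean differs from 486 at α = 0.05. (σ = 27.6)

z = (x̄ - μ₀)/(σ/√n) = (493.7 - 486)/(27.6/√146) = 3.371. Critical value: ±1.96. Since |3.371| > 1.96, Reject H₀.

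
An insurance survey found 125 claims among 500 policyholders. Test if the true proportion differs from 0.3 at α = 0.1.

p̂ = 0.25, p₀ = 0.3. z = (p̂ - p₀)/√(p₀(1-p₀)/n) = -2.44. Critical: ±1.645. Reject H₀.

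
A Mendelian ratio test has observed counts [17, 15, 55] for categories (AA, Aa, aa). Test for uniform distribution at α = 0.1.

Expected = 29 each. χ² = Σ(O-E)²/E = 35.034. df = 2, critical value = 4.605. Reject H₀.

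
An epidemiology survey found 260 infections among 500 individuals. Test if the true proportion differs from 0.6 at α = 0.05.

p̂ = 0.52, p₀ = 0.6. z = (p̂ - p₀)/√(p₀(1-p₀)/n) = -3.651. Critical: ±1.96. Reject H₀.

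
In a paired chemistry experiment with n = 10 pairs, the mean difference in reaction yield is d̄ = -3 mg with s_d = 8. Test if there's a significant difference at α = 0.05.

t = d̄/(s_d/√n) = -3/(8/√10) = -1.186. df = 9, critical t = ±2.262. Fail to reject H₀.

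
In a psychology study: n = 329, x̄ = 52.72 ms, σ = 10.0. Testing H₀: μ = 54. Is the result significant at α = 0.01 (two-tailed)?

z = (52.72 - 54)/(10.0/√329) = -2.322. Since |z| ≤ 2.576, not significant at α = 0.01.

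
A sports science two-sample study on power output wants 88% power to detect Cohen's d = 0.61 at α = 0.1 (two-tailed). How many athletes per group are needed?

z_{α/2} = 1.645, z_β = Φ⁻¹(0.88) = 1.175. For medium effect (d = 0.61): n per group = 2(z_{α/2} + z_β)²/d² = 2(1.645 + 1.175)²/0.61² = 42.7 → 43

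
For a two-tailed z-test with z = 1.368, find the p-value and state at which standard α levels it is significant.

p = 2·P(Z > |1.368|) = 2·(1 - Φ(1.368)) ≈ 0.1713. Not significant at any standard level.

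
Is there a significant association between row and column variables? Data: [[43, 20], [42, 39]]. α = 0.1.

χ² = 3.942. df = 1, critical = 2.706. Reject H₀. Variables are dependent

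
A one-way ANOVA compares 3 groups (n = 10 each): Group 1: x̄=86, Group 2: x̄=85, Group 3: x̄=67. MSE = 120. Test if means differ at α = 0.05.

Grand mean = 79.33. SS_between = 2286.67, MS_between = 1143.33. F = 9.528, F_crit ≈ 3.354. Reject H₀.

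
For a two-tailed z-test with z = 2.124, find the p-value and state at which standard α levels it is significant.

p = 2·P(Z > |2.124|) = 2·(1 - Φ(2.124)) ≈ 0.0337. Significant at α = 0.1; Significant at α = 0.05.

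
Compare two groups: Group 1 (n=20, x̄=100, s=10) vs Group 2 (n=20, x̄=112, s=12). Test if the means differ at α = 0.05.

Pooled sp = 11.05. t = -3.436, df = 38. Critical t = ±2.024. Reject H₀.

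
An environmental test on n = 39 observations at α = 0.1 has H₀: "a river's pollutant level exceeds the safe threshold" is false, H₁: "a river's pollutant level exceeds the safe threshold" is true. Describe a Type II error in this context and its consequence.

Type II error: failing to reject H₀ when it is false — concluding that a river's pollutant level exceeds the safe threshold is not supported when in fact it is. Consequence: allowing unsafe pollution to continue.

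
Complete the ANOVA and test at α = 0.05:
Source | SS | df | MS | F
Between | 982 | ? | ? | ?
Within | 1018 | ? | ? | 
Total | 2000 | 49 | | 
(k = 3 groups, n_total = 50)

df_between = 2, df_within = 47. MS_between = 491.0, MS_within = 21.66. F = 22.669, F_crit ≈ 3.195. Reject H₀.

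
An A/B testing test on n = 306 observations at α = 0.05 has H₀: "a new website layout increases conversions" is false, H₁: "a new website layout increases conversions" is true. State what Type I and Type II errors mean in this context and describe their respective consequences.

Type I (false positive): concluding that a new website layout increases conversions when it is not — rolling out a layout that doesn't actually help — wasted engineering effort. Type II (false negative): failing to conclude that a new website layout increases conversions when it is — discarding a layout that would have improved conversions — lost revenue. Which is costlier depends on domain priorities and is a judgement call rather than a statistical fact.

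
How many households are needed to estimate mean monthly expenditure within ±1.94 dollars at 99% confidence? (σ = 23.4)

n = (z*σ/E)² = (2.576×23.4/1.94)² = 965.4 → n = 966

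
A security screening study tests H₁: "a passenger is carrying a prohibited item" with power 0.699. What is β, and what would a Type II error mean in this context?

β = 1 - power = 1 - 0.699 = 0.301. A Type II error is failing to reject H₀ when H₀ is false (false negative) — here, failing to conclude that a passenger is carrying a prohibited item when in fact it is true. Consequence: letting a prohibited item through — security breach.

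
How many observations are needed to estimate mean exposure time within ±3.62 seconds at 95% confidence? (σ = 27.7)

n = (z*σ/E)² = (1.96×27.7/3.62)² = 224.9 → n = 225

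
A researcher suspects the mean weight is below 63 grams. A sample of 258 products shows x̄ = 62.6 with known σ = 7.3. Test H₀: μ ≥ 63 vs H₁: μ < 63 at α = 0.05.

z = -0.88. Critical value: -1.645. Fail to reject H₀.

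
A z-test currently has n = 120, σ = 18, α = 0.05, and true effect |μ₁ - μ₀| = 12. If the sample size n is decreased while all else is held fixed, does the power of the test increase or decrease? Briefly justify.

Power decreases: a smaller n inflates the standard error σ/√n, pulling the sampling distribution under H₁ back toward the critical value.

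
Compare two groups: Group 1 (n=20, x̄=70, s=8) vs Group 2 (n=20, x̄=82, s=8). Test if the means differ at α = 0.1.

Pooled sp = 8.0. t = -4.743, df = 38. Critical t = ±1.686. Reject H₀.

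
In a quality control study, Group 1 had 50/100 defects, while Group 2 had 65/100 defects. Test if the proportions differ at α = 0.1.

p̂₁ = 0.5, p̂₂ = 0.65, pooled p̂ = 0.575. z = -2.146. Critical: ±1.645. Reject H₀.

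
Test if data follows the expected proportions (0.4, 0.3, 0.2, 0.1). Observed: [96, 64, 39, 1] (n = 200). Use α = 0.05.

Expected: [80.0, 60.0, 40.0, 20.0]. χ² = 21.542. df = 3, critical = 7.815. Reject H₀.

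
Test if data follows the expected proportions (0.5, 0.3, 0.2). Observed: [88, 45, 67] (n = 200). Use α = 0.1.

Expected: [100.0, 60.0, 40.0]. χ² = 23.415. df = 2, critical = 4.605. Reject H₀.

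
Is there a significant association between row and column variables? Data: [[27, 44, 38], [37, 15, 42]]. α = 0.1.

χ² = 14.99. df = 2, critical = 4.605. Reject H₀. Variables are dependent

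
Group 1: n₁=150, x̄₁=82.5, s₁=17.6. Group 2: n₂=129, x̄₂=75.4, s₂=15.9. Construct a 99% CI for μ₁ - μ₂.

Difference = 7.1. SE = √(17.6²/150 + 15.9²/129) = 2.006. CI = (1.93, 12.27)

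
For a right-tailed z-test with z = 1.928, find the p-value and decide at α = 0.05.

p = P(Z > 1.928) = 1 - Φ(1.928) ≈ 0.0269. Since p < 0.05, reject H₀ (significant) at α = 0.05.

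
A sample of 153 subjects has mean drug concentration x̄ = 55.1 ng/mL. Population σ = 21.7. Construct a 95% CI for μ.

CI = x̄ ± z*(σ/√n) = 55.1 ± 1.96(21.7/√153) = 55.1 ± 3.44 = (51.66, 58.54)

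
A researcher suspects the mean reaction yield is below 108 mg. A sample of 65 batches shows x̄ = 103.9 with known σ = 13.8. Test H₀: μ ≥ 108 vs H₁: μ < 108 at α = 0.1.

z = -2.395. Critical value: -1.28. Reject H₀.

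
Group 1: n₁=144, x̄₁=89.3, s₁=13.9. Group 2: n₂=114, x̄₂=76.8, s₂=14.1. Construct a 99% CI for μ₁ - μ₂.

Difference = 12.5. SE = √(13.9²/144 + 14.1²/114) = 1.757. CI = (7.97, 17.03)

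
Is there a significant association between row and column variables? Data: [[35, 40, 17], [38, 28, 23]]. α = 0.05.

χ² = 3.092. df = 2, critical = 5.991. Fail to reject H₀. No evidence of dependence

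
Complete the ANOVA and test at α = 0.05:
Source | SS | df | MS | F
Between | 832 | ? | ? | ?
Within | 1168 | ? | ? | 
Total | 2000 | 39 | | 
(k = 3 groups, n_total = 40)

df_between = 2, df_within = 37. MS_between = 416.0, MS_within = 31.57. F = 13.178, F_crit ≈ 3.252. Reject H₀.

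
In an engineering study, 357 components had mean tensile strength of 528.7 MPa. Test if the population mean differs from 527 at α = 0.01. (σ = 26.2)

z = (x̄ - μ₀)/(σ/√n) = (528.7 - 527)/(26.2/√357) = 1.226. Critical value: ±2.576. Since |1.226| ≤ 2.576, Fail to reject H₀.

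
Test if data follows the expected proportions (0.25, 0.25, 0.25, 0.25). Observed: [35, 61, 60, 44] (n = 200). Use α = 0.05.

Expected: [50.0, 50.0, 50.0, 50.0]. χ² = 9.64. df = 3, critical = 7.815. Reject H₀.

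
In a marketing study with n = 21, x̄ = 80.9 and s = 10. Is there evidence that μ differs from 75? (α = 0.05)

t = (x̄ - μ₀)/(s/√n) = (80.9 - 75)/(10/√21) = 2.704. df = 20, critical t = ±2.086. Reject H₀.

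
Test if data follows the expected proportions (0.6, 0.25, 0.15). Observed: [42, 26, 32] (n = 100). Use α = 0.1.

Expected: [60.0, 25.0, 15.0]. χ² = 24.707. df = 2, critical = 4.605. Reject H₀.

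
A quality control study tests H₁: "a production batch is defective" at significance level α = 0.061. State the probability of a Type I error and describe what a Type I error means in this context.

P(Type I error) = α = 0.061. A Type I error is rejecting H₀ when H₀ is actually true (false positive) — here, concluding that a production batch is defective when in fact this is not the case. Consequence: scrapping a good batch — wasted material and cost for no reason.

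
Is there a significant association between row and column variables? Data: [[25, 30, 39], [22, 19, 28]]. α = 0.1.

χ² = 0.648. df = 2, critical = 4.605. Fail to reject H₀. No evidence of dependence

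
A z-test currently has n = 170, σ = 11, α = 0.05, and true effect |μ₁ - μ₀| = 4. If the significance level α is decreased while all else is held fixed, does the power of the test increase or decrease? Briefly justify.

Power decreases: a smaller α raises the critical value, so less of the H₁ sampling distribution falls in the rejection region.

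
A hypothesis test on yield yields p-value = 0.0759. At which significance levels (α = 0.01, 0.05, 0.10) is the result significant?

p = 0.0759. Significant at: α = 0.1.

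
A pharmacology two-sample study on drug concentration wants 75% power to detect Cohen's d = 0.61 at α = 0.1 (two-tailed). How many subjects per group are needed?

z_{α/2} = 1.645, z_β = Φ⁻¹(0.75) = 0.674. For medium effect (d = 0.61): n per group = 2(z_{α/2} + z_β)²/d² = 2(1.645 + 0.674)²/0.61² = 28.9 → 29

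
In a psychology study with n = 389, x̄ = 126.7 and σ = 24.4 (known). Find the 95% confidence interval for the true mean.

CI = x̄ ± z*(σ/√n) = 126.7 ± 1.96(24.4/√389) = 126.7 ± 2.42 = (124.28, 129.12)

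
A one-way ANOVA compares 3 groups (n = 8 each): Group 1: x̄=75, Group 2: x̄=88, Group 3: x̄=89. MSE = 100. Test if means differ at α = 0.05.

Grand mean = 84.0. SS_between = 976.0, MS_between = 488.0. F = 4.88, F_crit ≈ 3.467. Reject H₀.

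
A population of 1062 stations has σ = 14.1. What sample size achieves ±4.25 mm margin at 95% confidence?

Without FPC: n₀ = (1.96×14.1/4.25)² = 42.284. With FPC: n = n₀N/(n₀+N-1) = 40.7 → n = 41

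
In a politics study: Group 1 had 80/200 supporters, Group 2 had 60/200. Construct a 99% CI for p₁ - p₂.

p̂₁ = 0.4, p̂₂ = 0.3. Difference = 0.1. CI = (-0.022, 0.222)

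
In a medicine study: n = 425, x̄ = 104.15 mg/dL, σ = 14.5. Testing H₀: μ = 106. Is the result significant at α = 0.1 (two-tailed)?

z = (104.15 - 106)/(14.5/√425) = -2.63. Since |z| > 1.645, significant at α = 0.1.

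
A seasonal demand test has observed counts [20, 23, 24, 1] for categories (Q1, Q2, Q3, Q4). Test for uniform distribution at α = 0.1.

Expected = 17 each. χ² = Σ(O-E)²/E = 20.588. df = 3, critical value = 6.251. Reject H₀.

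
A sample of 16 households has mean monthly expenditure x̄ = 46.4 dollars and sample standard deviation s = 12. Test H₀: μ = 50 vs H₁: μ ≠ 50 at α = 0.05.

t = (x̄ - μ₀)/(s/√n) = (46.4 - 50)/(12/√16) = -1.2. df = 15, critical t = ±2.131. Fail to reject H₀.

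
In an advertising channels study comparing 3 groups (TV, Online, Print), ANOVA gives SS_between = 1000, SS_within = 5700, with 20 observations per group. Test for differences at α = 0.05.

df_between = 2, df_within = 57. F = MS_between/MS_within = 500.0/100.0 = 5.0. F_crit ≈ 3.159. Reject H₀. At least one mean differs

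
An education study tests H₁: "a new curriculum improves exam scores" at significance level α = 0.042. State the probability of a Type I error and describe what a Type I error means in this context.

P(Type I error) = α = 0.042. A Type I error is rejecting H₀ when H₀ is actually true (false positive) — here, concluding that a new curriculum improves exam scores when in fact this is not the case. Consequence: adopting a curriculum that gives no real benefit — disruption for nothing.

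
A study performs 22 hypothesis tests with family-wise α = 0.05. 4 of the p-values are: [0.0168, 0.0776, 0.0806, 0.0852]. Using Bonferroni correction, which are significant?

Bonferroni α = 0.05/22 = 0.00227. None of the given p-values are significant.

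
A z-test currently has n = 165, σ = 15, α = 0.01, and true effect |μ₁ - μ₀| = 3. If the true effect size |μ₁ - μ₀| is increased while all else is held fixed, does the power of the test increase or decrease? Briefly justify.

Power increases: a larger true effect increases the non-centrality λ = |μ₁ - μ₀|/(σ/√n).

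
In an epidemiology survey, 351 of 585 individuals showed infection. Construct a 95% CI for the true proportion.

p̂ = 0.6. CI = p̂ ± z*√(p̂(1-p̂)/n) = (0.56, 0.64)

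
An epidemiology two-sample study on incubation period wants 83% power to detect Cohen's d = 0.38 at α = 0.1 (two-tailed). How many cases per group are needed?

z_{α/2} = 1.645, z_β = Φ⁻¹(0.83) = 0.954. For small effect (d = 0.38): n per group = 2(z_{α/2} + z_β)²/d² = 2(1.645 + 0.954)²/0.38² = 93.6 → 94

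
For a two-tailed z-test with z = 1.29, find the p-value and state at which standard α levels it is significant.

p = 2·P(Z > |1.29|) = 2·(1 - Φ(1.29)) ≈ 0.1971. Not significant at any standard level.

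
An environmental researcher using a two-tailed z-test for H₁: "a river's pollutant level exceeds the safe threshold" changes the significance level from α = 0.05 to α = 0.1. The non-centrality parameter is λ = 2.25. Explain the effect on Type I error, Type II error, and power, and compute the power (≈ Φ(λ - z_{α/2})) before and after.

Increasing α from 0.05 to 0.1:
• Type I error rate increases (α is the Type I rate by definition).
• Critical value moves from z_{α/2} = 1.96 to 1.645, so power = Φ(λ - z_{α/2}) goes from Φ(2.25 - 1.96) = 0.614 to Φ(2.25 - 1.645) = 0.727.
• Type II error rate β = 1 - power therefore decreases (0.386 → 0.273).
Appropriate when false negatives are costly — here, allowing unsafe pollution to continue.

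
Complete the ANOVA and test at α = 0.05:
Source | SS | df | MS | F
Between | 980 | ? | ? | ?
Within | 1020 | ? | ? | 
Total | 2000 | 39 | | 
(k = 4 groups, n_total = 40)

df_between = 3, df_within = 36. MS_between = 326.67, MS_within = 28.33. F = 11.529, F_crit ≈ 2.866. Reject H₀.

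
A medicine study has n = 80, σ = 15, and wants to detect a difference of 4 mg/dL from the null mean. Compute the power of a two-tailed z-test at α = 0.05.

SE = σ/√n = 15/√80 = 1.677. Non-centrality λ = d/SE = 4/1.677 = 2.385. Power ≈ Φ(λ - z_{α/2}) = Φ(2.385 - 1.96) = Φ(0.425) = 0.665.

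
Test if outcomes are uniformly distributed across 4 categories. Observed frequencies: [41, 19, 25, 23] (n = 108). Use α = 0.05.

Expected = 27 each. χ² = Σ(O-E)²/E = 10.37. df = 3, critical value = 7.815. Reject H₀.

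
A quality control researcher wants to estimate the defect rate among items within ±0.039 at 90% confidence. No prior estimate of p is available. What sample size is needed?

Conservative approach: use p = 0.5 (maximizes p(1-p) = 0.25). n = z²(0.25)/E² = 1.645²×0.25/0.039² = 444.8 → n = 445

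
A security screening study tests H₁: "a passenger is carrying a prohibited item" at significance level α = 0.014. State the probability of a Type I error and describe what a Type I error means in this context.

P(Type I error) = α = 0.014. A Type I error is rejecting H₀ when H₀ is actually true (false positive) — here, concluding that a passenger is carrying a prohibited item when in fact this is not the case. Consequence: detaining an innocent passenger — delay and inconvenience.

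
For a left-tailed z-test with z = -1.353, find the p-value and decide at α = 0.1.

p = P(Z < -1.353) = Φ(-1.353) ≈ 0.088. Since p < 0.1, reject H₀ (significant) at α = 0.1.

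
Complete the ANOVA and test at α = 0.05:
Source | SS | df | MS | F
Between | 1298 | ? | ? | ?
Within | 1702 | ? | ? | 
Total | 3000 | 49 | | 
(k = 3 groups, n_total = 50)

df_between = 2, df_within = 47. MS_between = 649.0, MS_within = 36.21. F = 17.922, F_crit ≈ 3.195. Reject H₀.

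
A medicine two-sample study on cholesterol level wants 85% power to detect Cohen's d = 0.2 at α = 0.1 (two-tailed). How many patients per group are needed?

z_{α/2} = 1.645, z_β = Φ⁻¹(0.85) = 1.036. For small effect (d = 0.2): n per group = 2(z_{α/2} + z_β)²/d² = 2(1.645 + 1.036)²/0.2² = 359.4 → 360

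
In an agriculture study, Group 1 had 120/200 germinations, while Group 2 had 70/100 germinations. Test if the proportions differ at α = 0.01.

p̂₁ = 0.6, p̂₂ = 0.7, pooled p̂ = 0.633. z = -1.694. Critical: ±2.576. Fail to reject H₀.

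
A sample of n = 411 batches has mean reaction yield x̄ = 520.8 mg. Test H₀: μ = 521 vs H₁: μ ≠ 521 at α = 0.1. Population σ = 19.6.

z = (x̄ - μ₀)/(σ/√n) = (520.8 - 521)/(19.6/√411) = -0.207. Critical value: ±1.645. Since |-0.207| ≤ 1.645, Fail to reject H₀.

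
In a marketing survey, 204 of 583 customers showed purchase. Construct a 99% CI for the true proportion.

p̂ = 0.35. CI = p̂ ± z*√(p̂(1-p̂)/n) = (0.299, 0.401)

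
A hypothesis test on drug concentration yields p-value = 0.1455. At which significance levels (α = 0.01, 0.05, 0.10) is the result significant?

p = 0.1455. Not significant at any of the given levels.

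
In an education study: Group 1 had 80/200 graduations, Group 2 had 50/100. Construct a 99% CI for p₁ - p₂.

p̂₁ = 0.4, p̂₂ = 0.5. Difference = -0.1. CI = (-0.257, 0.057)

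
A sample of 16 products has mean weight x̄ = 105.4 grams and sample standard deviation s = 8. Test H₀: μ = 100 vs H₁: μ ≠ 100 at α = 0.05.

t = (x̄ - μ₀)/(s/√n) = (105.4 - 100)/(8/√16) = 2.7. df = 15, critical t = ±2.131. Reject H₀.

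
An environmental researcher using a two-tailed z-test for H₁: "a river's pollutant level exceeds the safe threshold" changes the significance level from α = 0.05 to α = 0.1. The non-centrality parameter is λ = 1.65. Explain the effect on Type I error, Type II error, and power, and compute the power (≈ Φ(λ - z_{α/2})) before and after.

Increasing α from 0.05 to 0.1:
• Type I error rate increases (α is the Type I rate by definition).
• Critical value moves from z_{α/2} = 1.96 to 1.645, so power = Φ(λ - z_{α/2}) goes from Φ(1.65 - 1.96) = 0.378 to Φ(1.65 - 1.645) = 0.502.
• Type II error rate β = 1 - power therefore decreases (0.622 → 0.498).
Appropriate when false negatives are costly — here, allowing unsafe pollution to continue.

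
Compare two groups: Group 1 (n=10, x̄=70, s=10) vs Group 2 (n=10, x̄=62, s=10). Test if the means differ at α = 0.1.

Pooled sp = 10.0. t = 1.789, df = 18. Critical t = ±1.734. Reject H₀.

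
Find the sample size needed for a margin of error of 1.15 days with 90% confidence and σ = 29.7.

n = (z*σ/E)² = (1.645×29.7/1.15)² = 1804.9 → n = 1805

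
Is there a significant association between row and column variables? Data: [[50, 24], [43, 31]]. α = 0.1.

χ² = 1.418. df = 1, critical = 2.706. Fail to reject H₀. No evidence of dependence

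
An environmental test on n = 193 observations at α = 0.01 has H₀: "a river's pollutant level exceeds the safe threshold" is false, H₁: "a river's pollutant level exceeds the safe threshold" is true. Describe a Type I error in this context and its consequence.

Type I error: rejecting H₀ when it is true — concluding that a river's pollutant level exceeds the safe threshold when in fact it is not. Consequence: shutting down a compliant factory unnecessarily.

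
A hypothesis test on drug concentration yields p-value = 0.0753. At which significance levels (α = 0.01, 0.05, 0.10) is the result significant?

p = 0.0753. Significant at: α = 0.1.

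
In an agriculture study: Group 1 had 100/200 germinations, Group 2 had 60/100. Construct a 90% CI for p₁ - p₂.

p̂₁ = 0.5, p̂₂ = 0.6. Difference = -0.1. CI = (-0.199, -0.001)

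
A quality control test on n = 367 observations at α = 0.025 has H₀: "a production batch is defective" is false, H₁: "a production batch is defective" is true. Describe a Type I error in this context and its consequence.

Type I error: rejecting H₀ when it is true — concluding that a production batch is defective when in fact it is not. Consequence: scrapping a good batch — wasted material and cost for no reason.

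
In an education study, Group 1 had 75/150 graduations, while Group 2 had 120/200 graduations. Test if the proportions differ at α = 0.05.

p̂₁ = 0.5, p̂₂ = 0.6, pooled p̂ = 0.557. z = -1.864. Critical: ±1.96. Fail to reject H₀.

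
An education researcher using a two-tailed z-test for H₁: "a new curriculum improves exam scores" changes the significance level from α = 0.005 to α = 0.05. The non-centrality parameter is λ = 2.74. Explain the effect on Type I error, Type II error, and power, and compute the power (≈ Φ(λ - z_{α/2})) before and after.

Increasing α from 0.005 to 0.05:
• Type I error rate increases (α is the Type I rate by definition).
• Critical value moves from z_{α/2} = 2.807 to 1.96, so power = Φ(λ - z_{α/2}) goes from Φ(2.74 - 2.807) = 0.473 to Φ(2.74 - 1.96) = 0.782.
• Type II error rate β = 1 - power therefore decreases (0.527 → 0.218).
Appropriate when false negatives are costly — here, keeping the old curriculum when the new one would have helped students.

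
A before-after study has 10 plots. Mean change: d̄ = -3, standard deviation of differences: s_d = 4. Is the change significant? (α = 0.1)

t = d̄/(s_d/√n) = -3/(4/√10) = -2.372. df = 9, critical t = ±1.833. Reject H₀.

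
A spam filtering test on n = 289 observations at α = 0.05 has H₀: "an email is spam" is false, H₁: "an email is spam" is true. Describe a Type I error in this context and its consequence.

Type I error: rejecting H₀ when it is true — concluding that an email is spam when in fact it is not. Consequence: a legitimate email is sent to the spam folder and the user misses it.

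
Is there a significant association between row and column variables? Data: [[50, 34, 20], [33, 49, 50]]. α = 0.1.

χ² = 15.952. df = 2, critical = 4.605. Reject H₀. Variables are dependent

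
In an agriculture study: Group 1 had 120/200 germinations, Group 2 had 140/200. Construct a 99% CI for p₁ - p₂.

p̂₁ = 0.6, p̂₂ = 0.7. Difference = -0.1. CI = (-0.222, 0.022)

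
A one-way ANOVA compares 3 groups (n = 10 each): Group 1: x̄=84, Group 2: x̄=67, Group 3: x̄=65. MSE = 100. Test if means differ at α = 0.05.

Grand mean = 72.0. SS_between = 2180.0, MS_between = 1090.0. F = 10.9, F_crit ≈ 3.354. Reject H₀.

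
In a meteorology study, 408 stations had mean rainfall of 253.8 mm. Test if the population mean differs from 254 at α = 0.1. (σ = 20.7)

z = (x̄ - μ₀)/(σ/√n) = (253.8 - 254)/(20.7/√408) = -0.195. Critical value: ±1.645. Since |-0.195| ≤ 1.645, Fail to reject H₀.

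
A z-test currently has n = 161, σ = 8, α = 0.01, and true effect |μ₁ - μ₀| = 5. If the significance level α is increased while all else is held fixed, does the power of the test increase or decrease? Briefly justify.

Power increases: a larger α lowers the critical value, so more of the H₁ sampling distribution falls in the rejection region.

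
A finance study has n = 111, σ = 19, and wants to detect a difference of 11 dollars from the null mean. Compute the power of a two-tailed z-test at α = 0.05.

SE = σ/√n = 19/√111 = 1.803. Non-centrality λ = d/SE = 11/1.803 = 6.1. Power ≈ Φ(λ - z_{α/2}) = Φ(6.1 - 1.96) = Φ(4.14) = 1.0.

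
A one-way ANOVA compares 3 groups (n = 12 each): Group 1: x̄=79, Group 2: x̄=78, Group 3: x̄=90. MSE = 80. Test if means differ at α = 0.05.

Grand mean = 82.33. SS_between = 1064.0, MS_between = 532.0. F = 6.65, F_crit ≈ 3.285. Reject H₀.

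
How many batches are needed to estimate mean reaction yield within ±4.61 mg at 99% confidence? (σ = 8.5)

n = (z*σ/E)² = (2.576×8.5/4.61)² = 22.6 → n = 23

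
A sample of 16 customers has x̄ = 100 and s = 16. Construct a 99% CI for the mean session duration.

CI = x̄ ± t*(s/√n) = 100 ± 2.947(16/√16) = (88.21, 111.79)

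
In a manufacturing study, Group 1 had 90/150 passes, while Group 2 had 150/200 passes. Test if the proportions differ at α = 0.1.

p̂₁ = 0.6, p̂₂ = 0.75, pooled p̂ = 0.686. z = -2.991. Critical: ±1.645. Reject H₀.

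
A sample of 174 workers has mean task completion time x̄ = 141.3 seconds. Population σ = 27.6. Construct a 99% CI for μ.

CI = x̄ ± z*(σ/√n) = 141.3 ± 2.576(27.6/√174) = 141.3 ± 5.39 = (135.91, 146.69)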